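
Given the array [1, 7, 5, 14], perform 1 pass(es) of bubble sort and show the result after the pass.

After pass 1: [1, 5, 7, 14] (1 swaps)
Total swaps: 1


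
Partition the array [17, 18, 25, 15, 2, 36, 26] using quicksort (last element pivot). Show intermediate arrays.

Partition 1: pivot=26 at index 5 -> [17, 18, 25, 15, 2, 26, 36]
Partition 2: pivot=2 at index 0 -> [2, 18, 25, 15, 17, 26, 36]
Partition 3: pivot=17 at index 2 -> [2, 15, 17, 18, 25, 26, 36]
Partition 4: pivot=25 at index 4 -> [2, 15, 17, 18, 25, 26, 36]


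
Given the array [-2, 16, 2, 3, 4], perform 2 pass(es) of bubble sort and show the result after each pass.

After pass 1: [-2, 2, 3, 4, 16] (3 swaps)
After pass 2: [-2, 2, 3, 4, 16] (0 swaps)
Total swaps: 3


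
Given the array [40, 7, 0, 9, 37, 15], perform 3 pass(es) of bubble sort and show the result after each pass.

After pass 1: [7, 0, 9, 37, 15, 40] (5 swaps)
After pass 2: [0, 7, 9, 15, 37, 40] (2 swaps)
After pass 3: [0, 7, 9, 15, 37, 40] (0 swaps)
Total swaps: 7


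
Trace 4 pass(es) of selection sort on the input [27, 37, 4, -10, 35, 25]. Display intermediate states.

Pass 1: Select minimum -10 at index 3, swap -> [-10, 37, 4, 27, 35, 25]
Pass 2: Select minimum 4 at index 2, swap -> [-10, 4, 37, 27, 35, 25]
Pass 3: Select minimum 25 at index 5, swap -> [-10, 4, 25, 27, 35, 37]
Pass 4: Select minimum 27 at index 3, swap -> [-10, 4, 25, 27, 35, 37]


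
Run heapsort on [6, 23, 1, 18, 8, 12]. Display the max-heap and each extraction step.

Build heap: [23, 18, 12, 6, 8, 1]
Extract 23: [18, 8, 12, 6, 1, 23]
Extract 18: [12, 8, 1, 6, 18, 23]
Extract 12: [8, 6, 1, 12, 18, 23]
Extract 8: [6, 1, 8, 12, 18, 23]
Extract 6: [1, 6, 8, 12, 18, 23]


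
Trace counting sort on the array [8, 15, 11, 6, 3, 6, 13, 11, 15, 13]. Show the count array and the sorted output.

Count array: [0, 0, 0, 1, 0, 0, 2, 0, 1, 0, 0, 2, 0, 2, 0, 2]
(count[i] = number of elements equal to i)
Cumulative count: [0, 0, 0, 1, 1, 1, 3, 3, 4, 4, 4, 6, 6, 8, 8, 10]
Sorted: [3, 6, 6, 8, 11, 11, 13, 13, 15, 15]


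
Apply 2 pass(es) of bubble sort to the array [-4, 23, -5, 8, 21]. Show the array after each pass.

After pass 1: [-4, -5, 8, 21, 23] (3 swaps)
After pass 2: [-5, -4, 8, 21, 23] (1 swaps)
Total swaps: 4


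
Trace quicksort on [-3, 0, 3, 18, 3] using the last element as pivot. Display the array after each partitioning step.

Partition 1: pivot=3 at index 3 -> [-3, 0, 3, 3, 18]
Partition 2: pivot=3 at index 2 -> [-3, 0, 3, 3, 18]
Partition 3: pivot=0 at index 1 -> [-3, 0, 3, 3, 18]


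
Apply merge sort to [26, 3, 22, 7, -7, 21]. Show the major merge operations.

Divide and conquer:
  Merge [3] + [22] -> [3, 22]
  Merge [26] + [3, 22] -> [3, 22, 26]
  Merge [-7] + [21] -> [-7, 21]
  Merge [7] + [-7, 21] -> [-7, 7, 21]
  Merge [3, 22, 26] + [-7, 7, 21] -> [-7, 3, 7, 21, 22, 26]


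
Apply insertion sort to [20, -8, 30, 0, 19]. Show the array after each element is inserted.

First element 20 is already 'sorted'
Insert -8: shifted 1 elements -> [-8, 20, 30, 0, 19]
Insert 30: shifted 0 elements -> [-8, 20, 30, 0, 19]
Insert 0: shifted 2 elements -> [-8, 0, 20, 30, 19]
Insert 19: shifted 2 elements -> [-8, 0, 19, 20, 30]


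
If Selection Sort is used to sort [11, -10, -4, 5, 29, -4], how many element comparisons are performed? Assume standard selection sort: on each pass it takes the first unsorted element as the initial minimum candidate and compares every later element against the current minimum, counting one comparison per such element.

Pass 1: scan indices 1..5 for the minimum = 5 comparison(s); min is -10, place at index 0 -> [-10, 11, -4, 5, 29, -4]
Pass 2: scan indices 2..5 for the minimum = 4 comparison(s); min is -4, place at index 1 -> [-10, -4, 11, 5, 29, -4]
Pass 3: scan indices 3..5 for the minimum = 3 comparison(s); min is -4, place at index 2 -> [-10, -4, -4, 5, 29, 11]
Pass 4: scan indices 4..5 for the minimum = 2 comparison(s); min is 5, place at index 3 -> [-10, -4, -4, 5, 29, 11]
Pass 5: scan indices 5..5 for the minimum = 1 comparison(s); min is 11, place at index 4 -> [-10, -4, -4, 5, 11, 29]
Selection sort always scans the whole unsorted suffix, so the count is (n-1) + (n-2) + ... + 1 = n(n-1)/2 = 6*5/2 = 15 regardless of the input order.
Total comparisons: 5 + 4 + 3 + 2 + 1 = 15


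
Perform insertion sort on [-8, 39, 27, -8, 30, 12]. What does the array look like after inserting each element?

First element -8 is already 'sorted'
Insert 39: shifted 0 elements -> [-8, 39, 27, -8, 30, 12]
Insert 27: shifted 1 elements -> [-8, 27, 39, -8, 30, 12]
Insert -8: shifted 2 elements -> [-8, -8, 27, 39, 30, 12]
Insert 30: shifted 1 elements -> [-8, -8, 27, 30, 39, 12]
Insert 12: shifted 3 elements -> [-8, -8, 12, 27, 30, 39]


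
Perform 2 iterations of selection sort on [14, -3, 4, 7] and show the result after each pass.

Pass 1: Select minimum -3 at index 1, swap -> [-3, 14, 4, 7]
Pass 2: Select minimum 4 at index 2, swap -> [-3, 4, 14, 7]


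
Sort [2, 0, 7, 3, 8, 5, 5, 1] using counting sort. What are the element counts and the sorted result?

Count array: [1, 1, 1, 1, 0, 2, 0, 1, 1]
(count[i] = number of elements equal to i)
Cumulative count: [1, 2, 3, 4, 4, 6, 6, 7, 8]
Sorted: [0, 1, 2, 3, 5, 5, 7, 8]


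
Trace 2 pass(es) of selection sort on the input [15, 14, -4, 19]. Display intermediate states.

Pass 1: Select minimum -4 at index 2, swap -> [-4, 14, 15, 19]
Pass 2: Select minimum 14 at index 1, swap -> [-4, 14, 15, 19]


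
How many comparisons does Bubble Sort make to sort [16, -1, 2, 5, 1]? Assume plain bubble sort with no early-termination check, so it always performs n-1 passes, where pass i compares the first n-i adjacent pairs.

Pass 1: compare adjacent pairs (0,1)..(3,4) = 4 comparison(s), 4 swap(s) -> [-1, 2, 5, 1, 16]
Pass 2: compare adjacent pairs (0,1)..(2,3) = 3 comparison(s), 1 swap(s) -> [-1, 2, 1, 5, 16]
Pass 3: compare adjacent pairs (0,1)..(1,2) = 2 comparison(s), 1 swap(s) -> [-1, 1, 2, 5, 16]
Pass 4: compare adjacent pairs (0,1)..(0,1) = 1 comparison(s), 0 swap(s) -> [-1, 1, 2, 5, 16]
Total comparisons: 4 + 3 + 2 + 1 = 10


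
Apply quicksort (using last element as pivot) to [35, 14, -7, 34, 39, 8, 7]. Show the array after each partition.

Partition 1: pivot=7 at index 1 -> [-7, 7, 35, 34, 39, 8, 14]
Partition 2: pivot=14 at index 3 -> [-7, 7, 8, 14, 39, 35, 34]
Partition 3: pivot=34 at index 4 -> [-7, 7, 8, 14, 34, 35, 39]
Partition 4: pivot=39 at index 6 -> [-7, 7, 8, 14, 34, 35, 39]


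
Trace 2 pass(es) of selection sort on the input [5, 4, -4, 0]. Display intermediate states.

Pass 1: Select minimum -4 at index 2, swap -> [-4, 4, 5, 0]
Pass 2: Select minimum 0 at index 3, swap -> [-4, 0, 5, 4]


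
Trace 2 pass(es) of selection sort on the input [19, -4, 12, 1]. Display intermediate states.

Pass 1: Select minimum -4 at index 1, swap -> [-4, 19, 12, 1]
Pass 2: Select minimum 1 at index 3, swap -> [-4, 1, 12, 19]


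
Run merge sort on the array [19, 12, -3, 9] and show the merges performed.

Divide and conquer:
  Merge [19] + [12] -> [12, 19]
  Merge [-3] + [9] -> [-3, 9]
  Merge [12, 19] + [-3, 9] -> [-3, 9, 12, 19]


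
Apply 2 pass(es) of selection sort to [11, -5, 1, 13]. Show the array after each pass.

Pass 1: Select minimum -5 at index 1, swap -> [-5, 11, 1, 13]
Pass 2: Select minimum 1 at index 2, swap -> [-5, 1, 11, 13]


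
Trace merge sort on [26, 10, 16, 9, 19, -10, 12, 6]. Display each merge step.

Divide and conquer:
  Merge [26] + [10] -> [10, 26]
  Merge [16] + [9] -> [9, 16]
  Merge [10, 26] + [9, 16] -> [9, 10, 16, 26]
  Merge [19] + [-10] -> [-10, 19]
  Merge [12] + [6] -> [6, 12]
  Merge [-10, 19] + [6, 12] -> [-10, 6, 12, 19]
  Merge [9, 10, 16, 26] + [-10, 6, 12, 19] -> [-10, 6, 9, 10, 12, 16, 19, 26]


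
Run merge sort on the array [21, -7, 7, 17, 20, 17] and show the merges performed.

Divide and conquer:
  Merge [-7] + [7] -> [-7, 7]
  Merge [21] + [-7, 7] -> [-7, 7, 21]
  Merge [20] + [17] -> [17, 20]
  Merge [17] + [17, 20] -> [17, 17, 20]
  Merge [-7, 7, 21] + [17, 17, 20] -> [-7, 7, 17, 17, 20, 21]


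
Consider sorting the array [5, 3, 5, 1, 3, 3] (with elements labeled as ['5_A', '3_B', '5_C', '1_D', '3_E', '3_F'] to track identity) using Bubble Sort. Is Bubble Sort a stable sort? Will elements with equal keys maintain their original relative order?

Trace Bubble Sort on the labeled array (the key is the number; the letter only tracks identity):
  After pass 1: [3_B, 5_A, 1_D, 3_E, 3_F, 5_C]
  After pass 2: [3_B, 1_D, 3_E, 3_F, 5_A, 5_C]
  After pass 3: [1_D, 3_B, 3_E, 3_F, 5_A, 5_C]
  After pass 4: [1_D, 3_B, 3_E, 3_F, 5_A, 5_C] (no swaps, done)
Final order: [1_D, 3_B, 3_E, 3_F, 5_A, 5_C]
Equal keys:
  value 3: originally 3_B, 3_E, 3_F; after sorting 3_B, 3_E, 3_F -> order preserved
  value 5: originally 5_A, 5_C; after sorting 5_A, 5_C -> order preserved
All equal keys kept their original relative order. Bubble Sort is stable: it only swaps adjacent elements when the left one is strictly greater, so equal keys never move past each other.
Answer: Stable


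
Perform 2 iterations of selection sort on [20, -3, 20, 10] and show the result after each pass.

Pass 1: Select minimum -3 at index 1, swap -> [-3, 20, 20, 10]
Pass 2: Select minimum 10 at index 3, swap -> [-3, 10, 20, 20]


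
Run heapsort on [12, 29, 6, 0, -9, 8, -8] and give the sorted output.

Build heap: [29, 12, 8, 0, -9, 6, -8]
Extract 29: [12, 0, 8, -8, -9, 6, 29]
Extract 12: [8, 0, 6, -8, -9, 12, 29]
Extract 8: [6, 0, -9, -8, 8, 12, 29]
Extract 6: [0, -8, -9, 6, 8, 12, 29]
Extract 0: [-8, -9, 0, 6, 8, 12, 29]
Extract -8: [-9, -8, 0, 6, 8, 12, 29]


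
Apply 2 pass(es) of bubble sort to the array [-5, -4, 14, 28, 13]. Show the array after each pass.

After pass 1: [-5, -4, 14, 13, 28] (1 swaps)
After pass 2: [-5, -4, 13, 14, 28] (1 swaps)
Total swaps: 2


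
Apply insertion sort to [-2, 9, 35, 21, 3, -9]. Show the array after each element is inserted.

First element -2 is already 'sorted'
Insert 9: shifted 0 elements -> [-2, 9, 35, 21, 3, -9]
Insert 35: shifted 0 elements -> [-2, 9, 35, 21, 3, -9]
Insert 21: shifted 1 elements -> [-2, 9, 21, 35, 3, -9]
Insert 3: shifted 3 elements -> [-2, 3, 9, 21, 35, -9]
Insert -9: shifted 5 elements -> [-9, -2, 3, 9, 21, 35]


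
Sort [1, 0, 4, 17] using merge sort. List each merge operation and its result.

Divide and conquer:
  Merge [1] + [0] -> [0, 1]
  Merge [4] + [17] -> [4, 17]
  Merge [0, 1] + [4, 17] -> [0, 1, 4, 17]


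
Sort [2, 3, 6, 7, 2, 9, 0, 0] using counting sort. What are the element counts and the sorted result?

Count array: [2, 0, 2, 1, 0, 0, 1, 1, 0, 1]
(count[i] = number of elements equal to i)
Cumulative count: [2, 2, 4, 5, 5, 5, 6, 7, 7, 8]
Sorted: [0, 0, 2, 2, 3, 6, 7, 9]


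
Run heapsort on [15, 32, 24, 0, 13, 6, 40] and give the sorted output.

Build heap: [40, 32, 24, 0, 13, 6, 15]
Extract 40: [32, 15, 24, 0, 13, 6, 40]
Extract 32: [24, 15, 6, 0, 13, 32, 40]
Extract 24: [15, 13, 6, 0, 24, 32, 40]
Extract 15: [13, 0, 6, 15, 24, 32, 40]
Extract 13: [6, 0, 13, 15, 24, 32, 40]
Extract 6: [0, 6, 13, 15, 24, 32, 40]


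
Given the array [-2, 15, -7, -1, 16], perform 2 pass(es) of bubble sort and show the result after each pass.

After pass 1: [-2, -7, -1, 15, 16] (2 swaps)
After pass 2: [-7, -2, -1, 15, 16] (1 swaps)
Total swaps: 3


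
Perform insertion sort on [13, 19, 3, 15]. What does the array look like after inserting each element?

First element 13 is already 'sorted'
Insert 19: shifted 0 elements -> [13, 19, 3, 15]
Insert 3: shifted 2 elements -> [3, 13, 19, 15]
Insert 15: shifted 1 elements -> [3, 13, 15, 19]


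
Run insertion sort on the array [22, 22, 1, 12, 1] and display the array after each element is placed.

First element 22 is already 'sorted'
Insert 22: shifted 0 elements -> [22, 22, 1, 12, 1]
Insert 1: shifted 2 elements -> [1, 22, 22, 12, 1]
Insert 12: shifted 2 elements -> [1, 12, 22, 22, 1]
Insert 1: shifted 3 elements -> [1, 1, 12, 22, 22]


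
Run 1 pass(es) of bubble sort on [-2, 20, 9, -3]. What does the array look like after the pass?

After pass 1: [-2, 9, -3, 20] (2 swaps)
Total swaps: 2


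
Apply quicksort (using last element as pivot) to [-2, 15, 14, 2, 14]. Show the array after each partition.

Partition 1: pivot=14 at index 3 -> [-2, 14, 2, 14, 15]
Partition 2: pivot=2 at index 1 -> [-2, 2, 14, 14, 15]


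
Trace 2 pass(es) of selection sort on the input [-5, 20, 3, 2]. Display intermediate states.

Pass 1: Select minimum -5 at index 0, swap -> [-5, 20, 3, 2]
Pass 2: Select minimum 2 at index 3, swap -> [-5, 2, 3, 20]


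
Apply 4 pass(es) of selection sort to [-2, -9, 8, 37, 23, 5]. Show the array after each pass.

Pass 1: Select minimum -9 at index 1, swap -> [-9, -2, 8, 37, 23, 5]
Pass 2: Select minimum -2 at index 1, swap -> [-9, -2, 8, 37, 23, 5]
Pass 3: Select minimum 5 at index 5, swap -> [-9, -2, 5, 37, 23, 8]
Pass 4: Select minimum 8 at index 5, swap -> [-9, -2, 5, 8, 23, 37]


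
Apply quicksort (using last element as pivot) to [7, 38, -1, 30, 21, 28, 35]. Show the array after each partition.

Partition 1: pivot=35 at index 5 -> [7, -1, 30, 21, 28, 35, 38]
Partition 2: pivot=28 at index 3 -> [7, -1, 21, 28, 30, 35, 38]
Partition 3: pivot=21 at index 2 -> [7, -1, 21, 28, 30, 35, 38]
Partition 4: pivot=-1 at index 0 -> [-1, 7, 21, 28, 30, 35, 38]


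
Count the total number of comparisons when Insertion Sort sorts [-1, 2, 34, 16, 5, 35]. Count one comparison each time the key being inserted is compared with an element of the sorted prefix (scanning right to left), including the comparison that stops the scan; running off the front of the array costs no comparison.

Insert 2: -1 <= 2 (stop) = 1 comparison(s) -> [-1, 2, 34, 16, 5, 35]
Insert 34: 2 <= 34 (stop) = 1 comparison(s) -> [-1, 2, 34, 16, 5, 35]
Insert 16: 34 > 16 (shift), 2 <= 16 (stop) = 2 comparison(s) -> [-1, 2, 16, 34, 5, 35]
Insert 5: 34 > 5 (shift), 16 > 5 (shift), 2 <= 5 (stop) = 3 comparison(s) -> [-1, 2, 5, 16, 34, 35]
Insert 35: 34 <= 35 (stop) = 1 comparison(s) -> [-1, 2, 5, 16, 34, 35]
Total comparisons: 1 + 1 + 2 + 3 + 1 = 8


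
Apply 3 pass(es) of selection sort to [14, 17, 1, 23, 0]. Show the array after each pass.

Pass 1: Select minimum 0 at index 4, swap -> [0, 17, 1, 23, 14]
Pass 2: Select minimum 1 at index 2, swap -> [0, 1, 17, 23, 14]
Pass 3: Select minimum 14 at index 4, swap -> [0, 1, 14, 23, 17]


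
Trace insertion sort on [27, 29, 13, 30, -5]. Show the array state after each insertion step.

First element 27 is already 'sorted'
Insert 29: shifted 0 elements -> [27, 29, 13, 30, -5]
Insert 13: shifted 2 elements -> [13, 27, 29, 30, -5]
Insert 30: shifted 0 elements -> [13, 27, 29, 30, -5]
Insert -5: shifted 4 elements -> [-5, 13, 27, 29, 30]


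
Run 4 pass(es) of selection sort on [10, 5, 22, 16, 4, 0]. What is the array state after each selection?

Pass 1: Select minimum 0 at index 5, swap -> [0, 5, 22, 16, 4, 10]
Pass 2: Select minimum 4 at index 4, swap -> [0, 4, 22, 16, 5, 10]
Pass 3: Select minimum 5 at index 4, swap -> [0, 4, 5, 16, 22, 10]
Pass 4: Select minimum 10 at index 5, swap -> [0, 4, 5, 10, 22, 16]


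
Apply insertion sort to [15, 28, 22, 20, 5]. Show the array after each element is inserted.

First element 15 is already 'sorted'
Insert 28: shifted 0 elements -> [15, 28, 22, 20, 5]
Insert 22: shifted 1 elements -> [15, 22, 28, 20, 5]
Insert 20: shifted 2 elements -> [15, 20, 22, 28, 5]
Insert 5: shifted 4 elements -> [5, 15, 20, 22, 28]


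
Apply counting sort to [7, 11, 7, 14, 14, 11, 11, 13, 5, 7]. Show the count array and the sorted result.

Count array: [0, 0, 0, 0, 0, 1, 0, 3, 0, 0, 0, 3, 0, 1, 2]
(count[i] = number of elements equal to i)
Cumulative count: [0, 0, 0, 0, 0, 1, 1, 4, 4, 4, 4, 7, 7, 8, 10]
Sorted: [5, 7, 7, 7, 11, 11, 11, 13, 14, 14]


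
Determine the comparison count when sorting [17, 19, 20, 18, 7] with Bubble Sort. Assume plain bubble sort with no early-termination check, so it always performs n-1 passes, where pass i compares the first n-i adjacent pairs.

Pass 1: compare adjacent pairs (0,1)..(3,4) = 4 comparison(s), 2 swap(s) -> [17, 19, 18, 7, 20]
Pass 2: compare adjacent pairs (0,1)..(2,3) = 3 comparison(s), 2 swap(s) -> [17, 18, 7, 19, 20]
Pass 3: compare adjacent pairs (0,1)..(1,2) = 2 comparison(s), 1 swap(s) -> [17, 7, 18, 19, 20]
Pass 4: compare adjacent pairs (0,1)..(0,1) = 1 comparison(s), 1 swap(s) -> [7, 17, 18, 19, 20]
Total comparisons: 4 + 3 + 2 + 1 = 10


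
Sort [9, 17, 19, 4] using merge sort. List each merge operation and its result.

Divide and conquer:
  Merge [9] + [17] -> [9, 17]
  Merge [19] + [4] -> [4, 19]
  Merge [9, 17] + [4, 19] -> [4, 9, 17, 19]


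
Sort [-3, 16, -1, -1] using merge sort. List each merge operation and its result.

Divide and conquer:
  Merge [-3] + [16] -> [-3, 16]
  Merge [-1] + [-1] -> [-1, -1]
  Merge [-3, 16] + [-1, -1] -> [-3, -1, -1, 16]


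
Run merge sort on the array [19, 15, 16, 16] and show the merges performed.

Divide and conquer:
  Merge [19] + [15] -> [15, 19]
  Merge [16] + [16] -> [16, 16]
  Merge [15, 19] + [16, 16] -> [15, 16, 16, 19]


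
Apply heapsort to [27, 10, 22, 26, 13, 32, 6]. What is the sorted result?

Build heap: [32, 26, 27, 10, 13, 22, 6]
Extract 32: [27, 26, 22, 10, 13, 6, 32]
Extract 27: [26, 13, 22, 10, 6, 27, 32]
Extract 26: [22, 13, 6, 10, 26, 27, 32]
Extract 22: [13, 10, 6, 22, 26, 27, 32]
Extract 13: [10, 6, 13, 22, 26, 27, 32]
Extract 10: [6, 10, 13, 22, 26, 27, 32]


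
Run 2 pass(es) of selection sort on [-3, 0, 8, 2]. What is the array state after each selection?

Pass 1: Select minimum -3 at index 0, swap -> [-3, 0, 8, 2]
Pass 2: Select minimum 0 at index 1, swap -> [-3, 0, 8, 2]


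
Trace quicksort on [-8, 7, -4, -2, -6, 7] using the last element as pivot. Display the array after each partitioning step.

Partition 1: pivot=7 at index 5 -> [-8, 7, -4, -2, -6, 7]
Partition 2: pivot=-6 at index 1 -> [-8, -6, -4, -2, 7, 7]
Partition 3: pivot=7 at index 4 -> [-8, -6, -4, -2, 7, 7]
Partition 4: pivot=-2 at index 3 -> [-8, -6, -4, -2, 7, 7]


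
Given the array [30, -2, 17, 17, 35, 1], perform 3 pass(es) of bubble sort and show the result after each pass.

After pass 1: [-2, 17, 17, 30, 1, 35] (4 swaps)
After pass 2: [-2, 17, 17, 1, 30, 35] (1 swaps)
After pass 3: [-2, 17, 1, 17, 30, 35] (1 swaps)
Total swaps: 6


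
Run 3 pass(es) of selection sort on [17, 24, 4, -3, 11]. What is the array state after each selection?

Pass 1: Select minimum -3 at index 3, swap -> [-3, 24, 4, 17, 11]
Pass 2: Select minimum 4 at index 2, swap -> [-3, 4, 24, 17, 11]
Pass 3: Select minimum 11 at index 4, swap -> [-3, 4, 11, 17, 24]


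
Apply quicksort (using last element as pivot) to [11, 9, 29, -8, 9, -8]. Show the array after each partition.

Partition 1: pivot=-8 at index 1 -> [-8, -8, 29, 11, 9, 9]
Partition 2: pivot=9 at index 3 -> [-8, -8, 9, 9, 29, 11]
Partition 3: pivot=11 at index 4 -> [-8, -8, 9, 9, 11, 29]


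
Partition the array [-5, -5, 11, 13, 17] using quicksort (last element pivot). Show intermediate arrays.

Partition 1: pivot=17 at index 4 -> [-5, -5, 11, 13, 17]
Partition 2: pivot=13 at index 3 -> [-5, -5, 11, 13, 17]
Partition 3: pivot=11 at index 2 -> [-5, -5, 11, 13, 17]
Partition 4: pivot=-5 at index 1 -> [-5, -5, 11, 13, 17]


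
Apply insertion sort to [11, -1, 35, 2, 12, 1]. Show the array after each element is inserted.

First element 11 is already 'sorted'
Insert -1: shifted 1 elements -> [-1, 11, 35, 2, 12, 1]
Insert 35: shifted 0 elements -> [-1, 11, 35, 2, 12, 1]
Insert 2: shifted 2 elements -> [-1, 2, 11, 35, 12, 1]
Insert 12: shifted 1 elements -> [-1, 2, 11, 12, 35, 1]
Insert 1: shifted 4 elements -> [-1, 1, 2, 11, 12, 35]


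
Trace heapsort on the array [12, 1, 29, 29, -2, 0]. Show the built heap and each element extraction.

Build heap: [29, 12, 29, 1, -2, 0]
Extract 29: [29, 12, 0, 1, -2, 29]
Extract 29: [12, 1, 0, -2, 29, 29]
Extract 12: [1, -2, 0, 12, 29, 29]
Extract 1: [0, -2, 1, 12, 29, 29]
Extract 0: [-2, 0, 1, 12, 29, 29]


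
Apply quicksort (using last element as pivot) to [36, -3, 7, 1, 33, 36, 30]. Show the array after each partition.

Partition 1: pivot=30 at index 3 -> [-3, 7, 1, 30, 33, 36, 36]
Partition 2: pivot=1 at index 1 -> [-3, 1, 7, 30, 33, 36, 36]
Partition 3: pivot=36 at index 6 -> [-3, 1, 7, 30, 33, 36, 36]
Partition 4: pivot=36 at index 5 -> [-3, 1, 7, 30, 33, 36, 36]


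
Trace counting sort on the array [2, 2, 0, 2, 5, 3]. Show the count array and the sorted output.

Count array: [1, 0, 3, 1, 0, 1]
(count[i] = number of elements equal to i)
Cumulative count: [1, 1, 4, 5, 5, 6]
Sorted: [0, 2, 2, 2, 3, 5]


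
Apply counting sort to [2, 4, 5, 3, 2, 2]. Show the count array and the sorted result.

Count array: [0, 0, 3, 1, 1, 1]
(count[i] = number of elements equal to i)
Cumulative count: [0, 0, 3, 4, 5, 6]
Sorted: [2, 2, 2, 3, 4, 5]


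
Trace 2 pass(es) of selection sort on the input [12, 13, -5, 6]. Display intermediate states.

Pass 1: Select minimum -5 at index 2, swap -> [-5, 13, 12, 6]
Pass 2: Select minimum 6 at index 3, swap -> [-5, 6, 12, 13]


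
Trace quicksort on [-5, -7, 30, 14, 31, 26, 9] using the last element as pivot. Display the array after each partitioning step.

Partition 1: pivot=9 at index 2 -> [-5, -7, 9, 14, 31, 26, 30]
Partition 2: pivot=-7 at index 0 -> [-7, -5, 9, 14, 31, 26, 30]
Partition 3: pivot=30 at index 5 -> [-7, -5, 9, 14, 26, 30, 31]
Partition 4: pivot=26 at index 4 -> [-7, -5, 9, 14, 26, 30, 31]


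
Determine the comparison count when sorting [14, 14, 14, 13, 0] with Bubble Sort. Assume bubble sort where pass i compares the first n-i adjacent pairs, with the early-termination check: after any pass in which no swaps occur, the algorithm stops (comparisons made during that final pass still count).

Pass 1: compare adjacent pairs (0,1)..(3,4) = 4 comparison(s), 2 swap(s) -> [14, 14, 13, 0, 14]
Pass 2: compare adjacent pairs (0,1)..(2,3) = 3 comparison(s), 2 swap(s) -> [14, 13, 0, 14, 14]
Pass 3: compare adjacent pairs (0,1)..(1,2) = 2 comparison(s), 2 swap(s) -> [13, 0, 14, 14, 14]
Pass 4: compare adjacent pairs (0,1)..(0,1) = 1 comparison(s), 1 swap(s) -> [0, 13, 14, 14, 14]
Every pass made at least one swap, so all n-1 passes run.
Total comparisons: 4 + 3 + 2 + 1 = 10


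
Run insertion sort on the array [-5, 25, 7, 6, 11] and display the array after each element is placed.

First element -5 is already 'sorted'
Insert 25: shifted 0 elements -> [-5, 25, 7, 6, 11]
Insert 7: shifted 1 elements -> [-5, 7, 25, 6, 11]
Insert 6: shifted 2 elements -> [-5, 6, 7, 25, 11]
Insert 11: shifted 1 elements -> [-5, 6, 7, 11, 25]


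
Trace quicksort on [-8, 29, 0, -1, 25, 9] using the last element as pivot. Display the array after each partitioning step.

Partition 1: pivot=9 at index 3 -> [-8, 0, -1, 9, 25, 29]
Partition 2: pivot=-1 at index 1 -> [-8, -1, 0, 9, 25, 29]
Partition 3: pivot=29 at index 5 -> [-8, -1, 0, 9, 25, 29]


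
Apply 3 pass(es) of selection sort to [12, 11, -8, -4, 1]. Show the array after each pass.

Pass 1: Select minimum -8 at index 2, swap -> [-8, 11, 12, -4, 1]
Pass 2: Select minimum -4 at index 3, swap -> [-8, -4, 12, 11, 1]
Pass 3: Select minimum 1 at index 4, swap -> [-8, -4, 1, 11, 12]


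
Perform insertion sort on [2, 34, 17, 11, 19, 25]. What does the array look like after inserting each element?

First element 2 is already 'sorted'
Insert 34: shifted 0 elements -> [2, 34, 17, 11, 19, 25]
Insert 17: shifted 1 elements -> [2, 17, 34, 11, 19, 25]
Insert 11: shifted 2 elements -> [2, 11, 17, 34, 19, 25]
Insert 19: shifted 1 elements -> [2, 11, 17, 19, 34, 25]
Insert 25: shifted 1 elements -> [2, 11, 17, 19, 25, 34]


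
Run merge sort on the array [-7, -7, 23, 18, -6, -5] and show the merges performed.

Divide and conquer:
  Merge [-7] + [23] -> [-7, 23]
  Merge [-7] + [-7, 23] -> [-7, -7, 23]
  Merge [-6] + [-5] -> [-6, -5]
  Merge [18] + [-6, -5] -> [-6, -5, 18]
  Merge [-7, -7, 23] + [-6, -5, 18] -> [-7, -7, -6, -5, 18, 23]


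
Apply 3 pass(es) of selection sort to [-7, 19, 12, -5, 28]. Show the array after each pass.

Pass 1: Select minimum -7 at index 0, swap -> [-7, 19, 12, -5, 28]
Pass 2: Select minimum -5 at index 3, swap -> [-7, -5, 12, 19, 28]
Pass 3: Select minimum 12 at index 2, swap -> [-7, -5, 12, 19, 28]


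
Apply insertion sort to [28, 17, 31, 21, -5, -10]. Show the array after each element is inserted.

First element 28 is already 'sorted'
Insert 17: shifted 1 elements -> [17, 28, 31, 21, -5, -10]
Insert 31: shifted 0 elements -> [17, 28, 31, 21, -5, -10]
Insert 21: shifted 2 elements -> [17, 21, 28, 31, -5, -10]
Insert -5: shifted 4 elements -> [-5, 17, 21, 28, 31, -10]
Insert -10: shifted 5 elements -> [-10, -5, 17, 21, 28, 31]


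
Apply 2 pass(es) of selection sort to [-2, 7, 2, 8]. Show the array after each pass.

Pass 1: Select minimum -2 at index 0, swap -> [-2, 7, 2, 8]
Pass 2: Select minimum 2 at index 2, swap -> [-2, 2, 7, 8]


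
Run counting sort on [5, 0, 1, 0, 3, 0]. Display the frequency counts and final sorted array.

Count array: [3, 1, 0, 1, 0, 1]
(count[i] = number of elements equal to i)
Cumulative count: [3, 4, 4, 5, 5, 6]
Sorted: [0, 0, 0, 1, 3, 5]


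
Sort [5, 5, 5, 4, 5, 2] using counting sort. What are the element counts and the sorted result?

Count array: [0, 0, 1, 0, 1, 4]
(count[i] = number of elements equal to i)
Cumulative count: [0, 0, 1, 1, 2, 6]
Sorted: [2, 4, 5, 5, 5, 5]


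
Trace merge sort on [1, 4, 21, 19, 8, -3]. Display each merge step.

Divide and conquer:
  Merge [4] + [21] -> [4, 21]
  Merge [1] + [4, 21] -> [1, 4, 21]
  Merge [8] + [-3] -> [-3, 8]
  Merge [19] + [-3, 8] -> [-3, 8, 19]
  Merge [1, 4, 21] + [-3, 8, 19] -> [-3, 1, 4, 8, 19, 21]


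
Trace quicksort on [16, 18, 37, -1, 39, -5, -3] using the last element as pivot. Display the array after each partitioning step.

Partition 1: pivot=-3 at index 1 -> [-5, -3, 37, -1, 39, 16, 18]
Partition 2: pivot=18 at index 4 -> [-5, -3, -1, 16, 18, 37, 39]
Partition 3: pivot=16 at index 3 -> [-5, -3, -1, 16, 18, 37, 39]
Partition 4: pivot=39 at index 6 -> [-5, -3, -1, 16, 18, 37, 39]


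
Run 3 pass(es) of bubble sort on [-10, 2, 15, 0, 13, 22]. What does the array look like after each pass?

After pass 1: [-10, 2, 0, 13, 15, 22] (2 swaps)
After pass 2: [-10, 0, 2, 13, 15, 22] (1 swaps)
After pass 3: [-10, 0, 2, 13, 15, 22] (0 swaps)
Total swaps: 3


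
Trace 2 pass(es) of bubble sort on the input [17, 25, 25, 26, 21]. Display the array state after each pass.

After pass 1: [17, 25, 25, 21, 26] (1 swaps)
After pass 2: [17, 25, 21, 25, 26] (1 swaps)
Total swaps: 2


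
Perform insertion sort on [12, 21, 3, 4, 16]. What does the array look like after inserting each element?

First element 12 is already 'sorted'
Insert 21: shifted 0 elements -> [12, 21, 3, 4, 16]
Insert 3: shifted 2 elements -> [3, 12, 21, 4, 16]
Insert 4: shifted 2 elements -> [3, 4, 12, 21, 16]
Insert 16: shifted 1 elements -> [3, 4, 12, 16, 21]


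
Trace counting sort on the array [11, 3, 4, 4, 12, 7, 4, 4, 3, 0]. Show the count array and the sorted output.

Count array: [1, 0, 0, 2, 4, 0, 0, 1, 0, 0, 0, 1, 1]
(count[i] = number of elements equal to i)
Cumulative count: [1, 1, 1, 3, 7, 7, 7, 8, 8, 8, 8, 9, 10]
Sorted: [0, 3, 3, 4, 4, 4, 4, 7, 11, 12]


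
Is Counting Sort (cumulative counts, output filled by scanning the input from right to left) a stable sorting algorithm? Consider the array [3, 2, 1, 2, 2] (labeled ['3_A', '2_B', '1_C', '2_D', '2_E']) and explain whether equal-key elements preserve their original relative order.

Trace Counting Sort on the labeled array (the key is the number; the letter only tracks identity):
  Counts for values 0..3: [0, 1, 3, 1]
  Cumulative counts: [0, 1, 4, 5]
  Scan right to left: place 2_E at output index 3
  Scan right to left: place 2_D at output index 2
  Scan right to left: place 1_C at output index 0
  Scan right to left: place 2_B at output index 1
  Scan right to left: place 3_A at output index 4
  Output: [1_C, 2_B, 2_D, 2_E, 3_A]
Equal keys:
  value 2: originally 2_B, 2_D, 2_E; after sorting 2_B, 2_D, 2_E -> order preserved
All equal keys kept their original relative order. Counting Sort is stable: scanning the input right to left with decreasing cumulative counts places later duplicates at later output positions.
Answer: Stable


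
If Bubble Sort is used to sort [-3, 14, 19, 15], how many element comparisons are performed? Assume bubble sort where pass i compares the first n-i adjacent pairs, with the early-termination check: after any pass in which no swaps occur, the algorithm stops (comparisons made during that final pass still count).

Pass 1: compare adjacent pairs (0,1)..(2,3) = 3 comparison(s), 1 swap(s) -> [-3, 14, 15, 19]
Pass 2: compare adjacent pairs (0,1)..(1,2) = 2 comparison(s), 0 swap(s) -> [-3, 14, 15, 19]
No swaps in this pass, so bubble sort stops here.
Total comparisons: 3 + 2 = 5


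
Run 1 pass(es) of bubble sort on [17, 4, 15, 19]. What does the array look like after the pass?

After pass 1: [4, 15, 17, 19] (2 swaps)
Total swaps: 2


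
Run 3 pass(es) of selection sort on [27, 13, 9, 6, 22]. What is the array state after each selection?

Pass 1: Select minimum 6 at index 3, swap -> [6, 13, 9, 27, 22]
Pass 2: Select minimum 9 at index 2, swap -> [6, 9, 13, 27, 22]
Pass 3: Select minimum 13 at index 2, swap -> [6, 9, 13, 27, 22]


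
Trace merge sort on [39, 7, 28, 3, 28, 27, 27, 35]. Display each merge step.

Divide and conquer:
  Merge [39] + [7] -> [7, 39]
  Merge [28] + [3] -> [3, 28]
  Merge [7, 39] + [3, 28] -> [3, 7, 28, 39]
  Merge [28] + [27] -> [27, 28]
  Merge [27] + [35] -> [27, 35]
  Merge [27, 28] + [27, 35] -> [27, 27, 28, 35]
  Merge [3, 7, 28, 39] + [27, 27, 28, 35] -> [3, 7, 27, 27, 28, 28, 35, 39]


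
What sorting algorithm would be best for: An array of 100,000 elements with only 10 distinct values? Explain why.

Best choice: 3-way quicksort or Counting sort
Reason: 3-way (Dutch national flag) partitioning groups every copy of the pivot together, so with only d=10 distinct keys quicksort finishes in O(n log d) expected time, which is effectively linear; counting sort runs in O(n + k) where k is the size of the key range (not the number of distinct values), so it is linear when the 10 values are integers drawn from a small known range


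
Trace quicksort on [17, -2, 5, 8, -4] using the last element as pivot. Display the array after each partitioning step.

Partition 1: pivot=-4 at index 0 -> [-4, -2, 5, 8, 17]
Partition 2: pivot=17 at index 4 -> [-4, -2, 5, 8, 17]
Partition 3: pivot=8 at index 3 -> [-4, -2, 5, 8, 17]
Partition 4: pivot=5 at index 2 -> [-4, -2, 5, 8, 17]


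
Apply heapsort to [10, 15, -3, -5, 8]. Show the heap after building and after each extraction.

Build heap: [15, 10, -3, -5, 8]
Extract 15: [10, 8, -3, -5, 15]
Extract 10: [8, -5, -3, 10, 15]
Extract 8: [-3, -5, 8, 10, 15]
Extract -3: [-5, -3, 8, 10, 15]


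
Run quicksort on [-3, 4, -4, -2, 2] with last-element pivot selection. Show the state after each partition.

Partition 1: pivot=2 at index 3 -> [-3, -4, -2, 2, 4]
Partition 2: pivot=-2 at index 2 -> [-3, -4, -2, 2, 4]
Partition 3: pivot=-4 at index 0 -> [-4, -3, -2, 2, 4]


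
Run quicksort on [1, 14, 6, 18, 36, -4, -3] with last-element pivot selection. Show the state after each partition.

Partition 1: pivot=-3 at index 1 -> [-4, -3, 6, 18, 36, 1, 14]
Partition 2: pivot=14 at index 4 -> [-4, -3, 6, 1, 14, 18, 36]
Partition 3: pivot=1 at index 2 -> [-4, -3, 1, 6, 14, 18, 36]
Partition 4: pivot=36 at index 6 -> [-4, -3, 1, 6, 14, 18, 36]


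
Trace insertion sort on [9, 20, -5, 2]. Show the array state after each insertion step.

First element 9 is already 'sorted'
Insert 20: shifted 0 elements -> [9, 20, -5, 2]
Insert -5: shifted 2 elements -> [-5, 9, 20, 2]
Insert 2: shifted 2 elements -> [-5, 2, 9, 20]


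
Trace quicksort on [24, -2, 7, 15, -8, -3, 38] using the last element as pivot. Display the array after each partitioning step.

Partition 1: pivot=38 at index 6 -> [24, -2, 7, 15, -8, -3, 38]
Partition 2: pivot=-3 at index 1 -> [-8, -3, 7, 15, 24, -2, 38]
Partition 3: pivot=-2 at index 2 -> [-8, -3, -2, 15, 24, 7, 38]
Partition 4: pivot=7 at index 3 -> [-8, -3, -2, 7, 24, 15, 38]
Partition 5: pivot=15 at index 4 -> [-8, -3, -2, 7, 15, 24, 38]


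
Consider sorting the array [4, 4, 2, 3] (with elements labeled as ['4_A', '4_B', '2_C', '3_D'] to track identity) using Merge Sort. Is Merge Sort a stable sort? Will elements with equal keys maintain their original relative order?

Trace Merge Sort on the labeled array (the key is the number; the letter only tracks identity):
  Merge [4_A] + [4_B] -> [4_A, 4_B]
  Merge [2_C] + [3_D] -> [2_C, 3_D]
  Merge [4_A, 4_B] + [2_C, 3_D] -> [2_C, 3_D, 4_A, 4_B]
Final order: [2_C, 3_D, 4_A, 4_B]
Equal keys:
  value 4: originally 4_A, 4_B; after sorting 4_A, 4_B -> order preserved
All equal keys kept their original relative order. Merge Sort is stable: when the heads of the two halves are equal the merge takes from the left half first.
Answer: Stable


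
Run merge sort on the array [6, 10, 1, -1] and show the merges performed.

Divide and conquer:
  Merge [6] + [10] -> [6, 10]
  Merge [1] + [-1] -> [-1, 1]
  Merge [6, 10] + [-1, 1] -> [-1, 1, 6, 10]


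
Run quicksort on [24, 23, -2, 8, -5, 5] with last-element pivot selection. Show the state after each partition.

Partition 1: pivot=5 at index 2 -> [-2, -5, 5, 8, 23, 24]
Partition 2: pivot=-5 at index 0 -> [-5, -2, 5, 8, 23, 24]
Partition 3: pivot=24 at index 5 -> [-5, -2, 5, 8, 23, 24]
Partition 4: pivot=23 at index 4 -> [-5, -2, 5, 8, 23, 24]


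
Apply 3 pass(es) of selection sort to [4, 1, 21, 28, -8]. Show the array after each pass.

Pass 1: Select minimum -8 at index 4, swap -> [-8, 1, 21, 28, 4]
Pass 2: Select minimum 1 at index 1, swap -> [-8, 1, 21, 28, 4]
Pass 3: Select minimum 4 at index 4, swap -> [-8, 1, 4, 28, 21]


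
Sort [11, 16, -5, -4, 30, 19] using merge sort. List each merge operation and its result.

Divide and conquer:
  Merge [16] + [-5] -> [-5, 16]
  Merge [11] + [-5, 16] -> [-5, 11, 16]
  Merge [30] + [19] -> [19, 30]
  Merge [-4] + [19, 30] -> [-4, 19, 30]
  Merge [-5, 11, 16] + [-4, 19, 30] -> [-5, -4, 11, 16, 19, 30]


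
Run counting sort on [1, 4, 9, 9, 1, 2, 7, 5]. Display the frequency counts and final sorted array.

Count array: [0, 2, 1, 0, 1, 1, 0, 1, 0, 2]
(count[i] = number of elements equal to i)
Cumulative count: [0, 2, 3, 3, 4, 5, 5, 6, 6, 8]
Sorted: [1, 1, 2, 4, 5, 7, 9, 9]


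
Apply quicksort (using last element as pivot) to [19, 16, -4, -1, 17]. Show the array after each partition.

Partition 1: pivot=17 at index 3 -> [16, -4, -1, 17, 19]
Partition 2: pivot=-1 at index 1 -> [-4, -1, 16, 17, 19]


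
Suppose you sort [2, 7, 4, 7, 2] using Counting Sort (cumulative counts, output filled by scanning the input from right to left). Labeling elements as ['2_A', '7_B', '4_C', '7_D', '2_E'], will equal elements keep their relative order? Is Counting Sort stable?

Trace Counting Sort on the labeled array (the key is the number; the letter only tracks identity):
  Counts for values 0..7: [0, 0, 2, 0, 1, 0, 0, 2]
  Cumulative counts: [0, 0, 2, 2, 3, 3, 3, 5]
  Scan right to left: place 2_E at output index 1
  Scan right to left: place 7_D at output index 4
  Scan right to left: place 4_C at output index 2
  Scan right to left: place 7_B at output index 3
  Scan right to left: place 2_A at output index 0
  Output: [2_A, 2_E, 4_C, 7_B, 7_D]
Equal keys:
  value 2: originally 2_A, 2_E; after sorting 2_A, 2_E -> order preserved
  value 7: originally 7_B, 7_D; after sorting 7_B, 7_D -> order preserved
All equal keys kept their original relative order. Counting Sort is stable: scanning the input right to left with decreasing cumulative counts places later duplicates at later output positions.
Answer: Stable


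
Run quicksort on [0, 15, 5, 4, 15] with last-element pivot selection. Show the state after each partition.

Partition 1: pivot=15 at index 4 -> [0, 15, 5, 4, 15]
Partition 2: pivot=4 at index 1 -> [0, 4, 5, 15, 15]
Partition 3: pivot=15 at index 3 -> [0, 4, 5, 15, 15]


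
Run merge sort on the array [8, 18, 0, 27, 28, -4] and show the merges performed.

Divide and conquer:
  Merge [18] + [0] -> [0, 18]
  Merge [8] + [0, 18] -> [0, 8, 18]
  Merge [28] + [-4] -> [-4, 28]
  Merge [27] + [-4, 28] -> [-4, 27, 28]
  Merge [0, 8, 18] + [-4, 27, 28] -> [-4, 0, 8, 18, 27, 28]


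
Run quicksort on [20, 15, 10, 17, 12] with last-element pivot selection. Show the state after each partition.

Partition 1: pivot=12 at index 1 -> [10, 12, 20, 17, 15]
Partition 2: pivot=15 at index 2 -> [10, 12, 15, 17, 20]
Partition 3: pivot=20 at index 4 -> [10, 12, 15, 17, 20]


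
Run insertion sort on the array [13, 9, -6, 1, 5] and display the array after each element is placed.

First element 13 is already 'sorted'
Insert 9: shifted 1 elements -> [9, 13, -6, 1, 5]
Insert -6: shifted 2 elements -> [-6, 9, 13, 1, 5]
Insert 1: shifted 2 elements -> [-6, 1, 9, 13, 5]
Insert 5: shifted 2 elements -> [-6, 1, 5, 9, 13]


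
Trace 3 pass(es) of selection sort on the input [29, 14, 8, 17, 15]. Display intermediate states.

Pass 1: Select minimum 8 at index 2, swap -> [8, 14, 29, 17, 15]
Pass 2: Select minimum 14 at index 1, swap -> [8, 14, 29, 17, 15]
Pass 3: Select minimum 15 at index 4, swap -> [8, 14, 15, 17, 29]


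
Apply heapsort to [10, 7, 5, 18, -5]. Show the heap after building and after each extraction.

Build heap: [18, 10, 5, 7, -5]
Extract 18: [10, 7, 5, -5, 18]
Extract 10: [7, -5, 5, 10, 18]
Extract 7: [5, -5, 7, 10, 18]
Extract 5: [-5, 5, 7, 10, 18]


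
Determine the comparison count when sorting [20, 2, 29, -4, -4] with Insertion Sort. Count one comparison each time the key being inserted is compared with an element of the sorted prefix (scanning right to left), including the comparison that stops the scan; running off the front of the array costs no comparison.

Insert 2: 20 > 2 (shift), reached front = 1 comparison(s) -> [2, 20, 29, -4, -4]
Insert 29: 20 <= 29 (stop) = 1 comparison(s) -> [2, 20, 29, -4, -4]
Insert -4: 29 > -4 (shift), 20 > -4 (shift), 2 > -4 (shift), reached front = 3 comparison(s) -> [-4, 2, 20, 29, -4]
Insert -4: 29 > -4 (shift), 20 > -4 (shift), 2 > -4 (shift), -4 <= -4 (stop) = 4 comparison(s) -> [-4, -4, 2, 20, 29]
Total comparisons: 1 + 1 + 3 + 4 = 9


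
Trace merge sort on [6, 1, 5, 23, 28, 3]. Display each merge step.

Divide and conquer:
  Merge [1] + [5] -> [1, 5]
  Merge [6] + [1, 5] -> [1, 5, 6]
  Merge [28] + [3] -> [3, 28]
  Merge [23] + [3, 28] -> [3, 23, 28]
  Merge [1, 5, 6] + [3, 23, 28] -> [1, 3, 5, 6, 23, 28]


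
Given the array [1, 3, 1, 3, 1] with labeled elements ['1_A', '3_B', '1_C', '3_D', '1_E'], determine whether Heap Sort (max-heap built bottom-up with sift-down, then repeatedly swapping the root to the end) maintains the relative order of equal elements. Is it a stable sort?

Trace Heap Sort on the labeled array (the key is the number; the letter only tracks identity):
  Build max-heap: [3_B, 3_D, 1_C, 1_A, 1_E]
  Swap root 3_B to index 4, re-heapify first 4 -> [3_D, 1_E, 1_C, 1_A, 3_B]
  Swap root 3_D to index 3, re-heapify first 3 -> [1_A, 1_E, 1_C, 3_D, 3_B]
  Swap root 1_A to index 2, re-heapify first 2 -> [1_C, 1_E, 1_A, 3_D, 3_B]
  Swap root 1_C to index 1, re-heapify first 1 -> [1_E, 1_C, 1_A, 3_D, 3_B]
Final order: [1_E, 1_C, 1_A, 3_D, 3_B]
Equal keys:
  value 1: originally 1_A, 1_C, 1_E; after sorting 1_E, 1_C, 1_A -> order changed
  value 3: originally 3_B, 3_D; after sorting 3_D, 3_B -> order changed
Equal keys were reordered, so Heap Sort is not stable: heap construction and root-to-end swaps move elements without regard to the original order of equal keys. (One such input is enough; an unstable sort may happen to preserve order on other inputs, but it gives no guarantee.)
Answer: Not stable
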